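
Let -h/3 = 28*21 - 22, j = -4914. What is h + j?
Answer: -6612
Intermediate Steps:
h = -1698 (h = -3*(28*21 - 22) = -3*(588 - 22) = -3*566 = -1698)
h + j = -1698 - 4914 = -6612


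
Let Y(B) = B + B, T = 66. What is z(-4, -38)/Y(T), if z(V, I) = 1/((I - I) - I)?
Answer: 1/5016 ≈ 0.00019936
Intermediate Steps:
z(V, I) = -1/I (z(V, I) = 1/(0 - I) = 1/(-I) = -1/I)
Y(B) = 2*B
z(-4, -38)/Y(T) = (-1/(-38))/((2*66)) = -1*(-1/38)/132 = (1/38)*(1/132) = 1/5016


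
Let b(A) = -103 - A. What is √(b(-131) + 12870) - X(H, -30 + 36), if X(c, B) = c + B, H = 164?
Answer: -170 + √12898 ≈ -56.431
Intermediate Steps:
X(c, B) = B + c
√(b(-131) + 12870) - X(H, -30 + 36) = √((-103 - 1*(-131)) + 12870) - ((-30 + 36) + 164) = √((-103 + 131) + 12870) - (6 + 164) = √(28 + 12870) - 1*170 = √12898 - 170 = -170 + √12898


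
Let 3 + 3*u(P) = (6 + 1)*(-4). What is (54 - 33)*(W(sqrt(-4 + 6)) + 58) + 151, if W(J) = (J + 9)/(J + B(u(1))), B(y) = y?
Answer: 1273012/943 - 3654*sqrt(2)/943 ≈ 1344.5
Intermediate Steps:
u(P) = -31/3 (u(P) = -1 + ((6 + 1)*(-4))/3 = -1 + (7*(-4))/3 = -1 + (1/3)*(-28) = -1 - 28/3 = -31/3)
W(J) = (9 + J)/(-31/3 + J) (W(J) = (J + 9)/(J - 31/3) = (9 + J)/(-31/3 + J))
(54 - 33)*(W(sqrt(-4 + 6)) + 58) + 151 = (54 - 33)*(3*(9 + sqrt(-4 + 6))/(-31 + 3*sqrt(-4 + 6)) + 58) + 151 = 21*(3*(9 + sqrt(2))/(-31 + 3*sqrt(2)) + 58) + 151 = 21*(58 + 3*(9 + sqrt(2))/(-31 + 3*sqrt(2))) + 151 = (1218 + 63*(9 + sqrt(2))/(-31 + 3*sqrt(2))) + 151 = 1369 + 63*(9 + sqrt(2))/(-31 + 3*sqrt(2))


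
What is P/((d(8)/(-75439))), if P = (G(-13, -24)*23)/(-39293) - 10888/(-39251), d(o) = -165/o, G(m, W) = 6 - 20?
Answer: 265823502653072/254477774595 ≈ 1044.6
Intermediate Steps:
G(m, W) = -14
P = 440461006/1542289543 (P = -14*23/(-39293) - 10888/(-39251) = -322*(-1/39293) - 10888*(-1/39251) = 322/39293 + 10888/39251 = 440461006/1542289543 ≈ 0.28559)
P/((d(8)/(-75439))) = 440461006/(1542289543*((-165/8/(-75439)))) = 440461006/(1542289543*((-165*⅛*(-1/75439)))) = 440461006/(1542289543*((-165/8*(-1/75439)))) = 440461006/(1542289543*(165/603512)) = (440461006/1542289543)*(603512/165) = 265823502653072/254477774595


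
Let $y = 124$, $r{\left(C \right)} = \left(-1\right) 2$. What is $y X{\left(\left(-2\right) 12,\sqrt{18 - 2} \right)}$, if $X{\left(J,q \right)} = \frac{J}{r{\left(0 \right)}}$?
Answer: $1488$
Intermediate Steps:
$r{\left(C \right)} = -2$
$X{\left(J,q \right)} = - \frac{J}{2}$ ($X{\left(J,q \right)} = \frac{J}{-2} = J \left(- \frac{1}{2}\right) = - \frac{J}{2}$)
$y X{\left(\left(-2\right) 12,\sqrt{18 - 2} \right)} = 124 \left(- \frac{\left(-2\right) 12}{2}\right) = 124 \left(\left(- \frac{1}{2}\right) \left(-24\right)\right) = 124 \cdot 12 = 1488$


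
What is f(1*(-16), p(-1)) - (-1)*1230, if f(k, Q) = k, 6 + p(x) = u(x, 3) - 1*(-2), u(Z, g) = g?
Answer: 1214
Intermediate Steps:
p(x) = -1 (p(x) = -6 + (3 - 1*(-2)) = -6 + (3 + 2) = -6 + 5 = -1)
f(1*(-16), p(-1)) - (-1)*1230 = 1*(-16) - (-1)*1230 = -16 - 1*(-1230) = -16 + 1230 = 1214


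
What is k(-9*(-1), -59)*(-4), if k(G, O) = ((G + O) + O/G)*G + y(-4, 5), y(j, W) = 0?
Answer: 2036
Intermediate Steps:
k(G, O) = G*(G + O + O/G) (k(G, O) = ((G + O) + O/G)*G + 0 = (G + O + O/G)*G + 0 = G*(G + O + O/G) + 0 = G*(G + O + O/G))
k(-9*(-1), -59)*(-4) = (-59 + (-9*(-1))² - 9*(-1)*(-59))*(-4) = (-59 + 9² + 9*(-59))*(-4) = (-59 + 81 - 531)*(-4) = -509*(-4) = 2036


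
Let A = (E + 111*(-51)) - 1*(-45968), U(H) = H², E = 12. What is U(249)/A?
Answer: 62001/40319 ≈ 1.5378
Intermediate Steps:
A = 40319 (A = (12 + 111*(-51)) - 1*(-45968) = (12 - 5661) + 45968 = -5649 + 45968 = 40319)
U(249)/A = 249²/40319 = 62001*(1/40319) = 62001/40319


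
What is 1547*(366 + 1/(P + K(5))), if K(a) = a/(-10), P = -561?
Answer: 635841752/1123 ≈ 5.6620e+5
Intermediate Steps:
K(a) = -a/10 (K(a) = a*(-1/10) = -a/10)
1547*(366 + 1/(P + K(5))) = 1547*(366 + 1/(-561 - 1/10*5)) = 1547*(366 + 1/(-561 - 1/2)) = 1547*(366 + 1/(-1123/2)) = 1547*(366 - 2/1123) = 1547*(411016/1123) = 635841752/1123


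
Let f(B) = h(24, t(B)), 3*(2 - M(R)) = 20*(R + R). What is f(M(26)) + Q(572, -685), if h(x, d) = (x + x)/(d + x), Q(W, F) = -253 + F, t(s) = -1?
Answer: -21526/23 ≈ -935.91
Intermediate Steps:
M(R) = 2 - 40*R/3 (M(R) = 2 - 20*(R + R)/3 = 2 - 20*2*R/3 = 2 - 40*R/3)
h(x, d) = 2*x/(d + x) (h(x, d) = (2*x)/(d + x) = 2*x/(d + x))
f(B) = 48/23 (f(B) = 2*24/(-1 + 24) = 2*24/23 = 2*24*(1/23) = 48/23)
f(M(26)) + Q(572, -685) = 48/23 + (-253 - 685) = 48/23 - 938 = -21526/23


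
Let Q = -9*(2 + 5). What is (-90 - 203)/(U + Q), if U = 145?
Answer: -293/82 ≈ -3.5732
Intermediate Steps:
Q = -63 (Q = -9*7 = -63)
(-90 - 203)/(U + Q) = (-90 - 203)/(145 - 63) = -293/82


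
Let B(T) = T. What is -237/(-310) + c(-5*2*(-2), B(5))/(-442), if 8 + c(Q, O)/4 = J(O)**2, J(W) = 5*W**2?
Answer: -9630163/68510 ≈ -140.57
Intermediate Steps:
c(Q, O) = -32 + 100*O**4 (c(Q, O) = -32 + 4*(5*O**2)**2 = -32 + 4*(25*O**4) = -32 + 100*O**4)
-237/(-310) + c(-5*2*(-2), B(5))/(-442) = -237/(-310) + (-32 + 100*5**4)/(-442) = -237*(-1/310) + (-32 + 100*625)*(-1/442) = 237/310 + (-32 + 62500)*(-1/442) = 237/310 + 62468*(-1/442) = 237/310 - 31234/221 = -9630163/68510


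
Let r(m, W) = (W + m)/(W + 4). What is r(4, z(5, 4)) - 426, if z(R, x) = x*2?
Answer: -425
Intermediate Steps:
z(R, x) = 2*x
r(m, W) = (W + m)/(4 + W)
r(4, z(5, 4)) - 426 = (2*4 + 4)/(4 + 2*4) - 426 = (8 + 4)/(4 + 8) - 426 = 12/12 - 426 = (1/12)*12 - 426 = 1 - 426 = -425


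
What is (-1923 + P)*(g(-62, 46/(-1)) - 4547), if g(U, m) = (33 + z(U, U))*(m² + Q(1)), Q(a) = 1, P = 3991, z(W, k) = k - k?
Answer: 135069352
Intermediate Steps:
z(W, k) = 0
g(U, m) = 33 + 33*m² (g(U, m) = (33 + 0)*(m² + 1) = 33*(1 + m²) = 33 + 33*m²)
(-1923 + P)*(g(-62, 46/(-1)) - 4547) = (-1923 + 3991)*((33 + 33*(46/(-1))²) - 4547) = 2068*((33 + 33*(46*(-1))²) - 4547) = 2068*((33 + 33*(-46)²) - 4547) = 2068*((33 + 33*2116) - 4547) = 2068*((33 + 69828) - 4547) = 2068*(69861 - 4547) = 2068*65314 = 135069352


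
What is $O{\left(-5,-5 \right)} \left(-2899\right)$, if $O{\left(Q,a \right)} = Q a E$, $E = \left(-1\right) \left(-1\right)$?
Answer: $-72475$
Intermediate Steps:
$E = 1$
$O{\left(Q,a \right)} = Q a$ ($O{\left(Q,a \right)} = Q a 1 = Q a$)
$O{\left(-5,-5 \right)} \left(-2899\right) = \left(-5\right) \left(-5\right) \left(-2899\right) = 25 \left(-2899\right) = -72475$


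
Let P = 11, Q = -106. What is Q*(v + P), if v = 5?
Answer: -1696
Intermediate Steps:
Q*(v + P) = -106*(5 + 11) = -106*16 = -1696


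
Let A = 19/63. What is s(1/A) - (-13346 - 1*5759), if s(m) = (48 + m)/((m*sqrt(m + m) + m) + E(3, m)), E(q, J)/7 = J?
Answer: 43736285/2289 - 65*sqrt(266)/1526 ≈ 19106.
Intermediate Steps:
E(q, J) = 7*J
A = 19/63 (A = 19*(1/63) = 19/63 ≈ 0.30159)
s(m) = (48 + m)/(8*m + sqrt(2)*m**(3/2)) (s(m) = (48 + m)/((m*sqrt(m + m) + m) + 7*m) = (48 + m)/((m*sqrt(2*m) + m) + 7*m) = (48 + m)/((m*(sqrt(2)*sqrt(m)) + m) + 7*m) = (48 + m)/((sqrt(2)*m**(3/2) + m) + 7*m) = (48 + m)/((m + sqrt(2)*m**(3/2)) + 7*m) = (48 + m)/(8*m + sqrt(2)*m**(3/2)))
s(1/A) - (-13346 - 1*5759) = (48 + 1/(19/63))/(8/(19/63) + sqrt(2)*(1/(19/63))**(3/2)) - (-13346 - 1*5759) = (48 + 63/19)/(8*(63/19) + sqrt(2)*(63/19)**(3/2)) - (-13346 - 5759) = (975/19)/(504/19 + sqrt(2)*(189*sqrt(133)/361)) - 1*(-19105) = (975/19)/(504/19 + 189*sqrt(266)/361) + 19105 = 975/(19*(504/19 + 189*sqrt(266)/361)) + 19105 = 19105 + 975/(19*(504/19 + 189*sqrt(266)/361))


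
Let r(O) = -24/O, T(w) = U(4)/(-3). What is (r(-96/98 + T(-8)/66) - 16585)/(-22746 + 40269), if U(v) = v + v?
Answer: -20486539/21675951 ≈ -0.94513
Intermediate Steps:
U(v) = 2*v
T(w) = -8/3 (T(w) = (2*4)/(-3) = 8*(-⅓) = -8/3)
(r(-96/98 + T(-8)/66) - 16585)/(-22746 + 40269) = (-24/(-96/98 - 8/3/66) - 16585)/(-22746 + 40269) = (-24/(-96*1/98 - 8/3*1/66) - 16585)/17523 = (-24/(-48/49 - 4/99) - 16585)*(1/17523) = (-24/(-4948/4851) - 16585)*(1/17523) = (-24*(-4851/4948) - 16585)*(1/17523) = (29106/1237 - 16585)*(1/17523) = -20486539/1237*1/17523 = -20486539/21675951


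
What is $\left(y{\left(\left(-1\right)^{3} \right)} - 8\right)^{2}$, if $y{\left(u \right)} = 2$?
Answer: $36$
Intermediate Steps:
$\left(y{\left(\left(-1\right)^{3} \right)} - 8\right)^{2} = \left(2 - 8\right)^{2} = \left(-6\right)^{2} = 36$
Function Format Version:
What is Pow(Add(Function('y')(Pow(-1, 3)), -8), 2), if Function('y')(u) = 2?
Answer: 36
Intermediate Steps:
Pow(Add(Function('y')(Pow(-1, 3)), -8), 2) = Pow(Add(2, -8), 2) = Pow(-6, 2) = 36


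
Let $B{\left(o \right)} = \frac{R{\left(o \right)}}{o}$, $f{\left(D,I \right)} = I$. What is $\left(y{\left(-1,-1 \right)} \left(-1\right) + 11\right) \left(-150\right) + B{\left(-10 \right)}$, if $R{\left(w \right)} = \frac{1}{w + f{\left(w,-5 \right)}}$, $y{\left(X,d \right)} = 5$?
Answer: $- \frac{134999}{150} \approx -899.99$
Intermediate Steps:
$R{\left(w \right)} = \frac{1}{-5 + w}$ ($R{\left(w \right)} = \frac{1}{w - 5} = \frac{1}{-5 + w}$)
$B{\left(o \right)} = \frac{1}{o \left(-5 + o\right)}$ ($B{\left(o \right)} = \frac{1}{\left(-5 + o\right) o} = \frac{1}{o \left(-5 + o\right)}$)
$\left(y{\left(-1,-1 \right)} \left(-1\right) + 11\right) \left(-150\right) + B{\left(-10 \right)} = \left(5 \left(-1\right) + 11\right) \left(-150\right) + \frac{1}{\left(-10\right) \left(-5 - 10\right)} = \left(-5 + 11\right) \left(-150\right) - \frac{1}{10 \left(-15\right)} = 6 \left(-150\right) - - \frac{1}{150} = -900 + \frac{1}{150} = - \frac{134999}{150}$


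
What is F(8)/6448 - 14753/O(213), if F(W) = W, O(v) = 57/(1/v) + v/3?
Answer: -5939353/4921436 ≈ -1.2068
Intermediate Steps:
O(v) = 172*v/3 (O(v) = 57*v + v*(⅓) = 57*v + v/3 = 172*v/3)
F(8)/6448 - 14753/O(213) = 8/6448 - 14753/((172/3)*213) = 8*(1/6448) - 14753/12212 = 1/806 - 14753*1/12212 = 1/806 - 14753/12212 = -5939353/4921436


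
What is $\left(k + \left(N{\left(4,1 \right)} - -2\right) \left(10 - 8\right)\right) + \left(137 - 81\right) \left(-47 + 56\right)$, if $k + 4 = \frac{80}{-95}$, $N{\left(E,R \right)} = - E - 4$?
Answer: $\frac{9256}{19} \approx 487.16$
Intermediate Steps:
$N{\left(E,R \right)} = -4 - E$
$k = - \frac{92}{19}$ ($k = -4 + \frac{80}{-95} = -4 + 80 \left(- \frac{1}{95}\right) = -4 - \frac{16}{19} = - \frac{92}{19} \approx -4.8421$)
$\left(k + \left(N{\left(4,1 \right)} - -2\right) \left(10 - 8\right)\right) + \left(137 - 81\right) \left(-47 + 56\right) = \left(- \frac{92}{19} + \left(\left(-4 - 4\right) - -2\right) \left(10 - 8\right)\right) + \left(137 - 81\right) \left(-47 + 56\right) = \left(- \frac{92}{19} + \left(\left(-4 - 4\right) + 2\right) 2\right) + 56 \cdot 9 = \left(- \frac{92}{19} + \left(-8 + 2\right) 2\right) + 504 = \left(- \frac{92}{19} - 12\right) + 504 = - \frac{320}{19} + 504 = \frac{9256}{19}$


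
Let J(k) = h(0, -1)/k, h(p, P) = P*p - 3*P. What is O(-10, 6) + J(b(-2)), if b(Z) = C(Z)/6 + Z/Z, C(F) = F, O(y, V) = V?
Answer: 21/2 ≈ 10.500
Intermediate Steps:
h(p, P) = -3*P + P*p
b(Z) = 1 + Z/6 (b(Z) = Z/6 + Z/Z = Z*(⅙) + 1 = Z/6 + 1 = 1 + Z/6)
J(k) = 3/k (J(k) = (-(-3 + 0))/k = (-1*(-3))/k = 3/k)
O(-10, 6) + J(b(-2)) = 6 + 3/(1 + (⅙)*(-2)) = 6 + 3/(1 - ⅓) = 6 + 3/(⅔) = 6 + 3*(3/2) = 6 + 9/2 = 21/2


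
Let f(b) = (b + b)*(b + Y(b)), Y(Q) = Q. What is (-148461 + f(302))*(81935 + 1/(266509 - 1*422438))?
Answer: 2764160699751970/155929 ≈ 1.7727e+10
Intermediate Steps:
f(b) = 4*b² (f(b) = (b + b)*(b + b) = (2*b)*(2*b) = 4*b²)
(-148461 + f(302))*(81935 + 1/(266509 - 1*422438)) = (-148461 + 4*302²)*(81935 + 1/(266509 - 1*422438)) = (-148461 + 4*91204)*(81935 + 1/(266509 - 422438)) = (-148461 + 364816)*(81935 + 1/(-155929)) = 216355*(81935 - 1/155929) = 216355*(12776042614/155929) = 2764160699751970/155929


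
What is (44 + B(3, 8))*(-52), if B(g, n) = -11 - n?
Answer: -1300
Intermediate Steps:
(44 + B(3, 8))*(-52) = (44 + (-11 - 1*8))*(-52) = (44 + (-11 - 8))*(-52) = (44 - 19)*(-52) = 25*(-52) = -1300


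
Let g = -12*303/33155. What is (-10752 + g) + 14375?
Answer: 120116929/33155 ≈ 3622.9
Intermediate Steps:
g = -3636/33155 (g = -3636*1/33155 = -3636/33155 ≈ -0.10967)
(-10752 + g) + 14375 = (-10752 - 3636/33155) + 14375 = -356486196/33155 + 14375 = 120116929/33155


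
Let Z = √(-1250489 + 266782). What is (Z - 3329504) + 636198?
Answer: -2693306 + I*√983707 ≈ -2.6933e+6 + 991.82*I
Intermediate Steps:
Z = I*√983707 (Z = √(-983707) = I*√983707 ≈ 991.82*I)
(Z - 3329504) + 636198 = (I*√983707 - 3329504) + 636198 = (-3329504 + I*√983707) + 636198 = -2693306 + I*√983707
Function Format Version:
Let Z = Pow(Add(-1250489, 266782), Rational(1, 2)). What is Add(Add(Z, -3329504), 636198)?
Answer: Add(-2693306, Mul(I, Pow(983707, Rational(1, 2)))) ≈ Add(-2.6933e+6, Mul(991.82, I))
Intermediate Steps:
Z = Mul(I, Pow(983707, Rational(1, 2))) (Z = Pow(-983707, Rational(1, 2)) = Mul(I, Pow(983707, Rational(1, 2))) ≈ Mul(991.82, I))
Add(Add(Z, -3329504), 636198) = Add(Add(Mul(I, Pow(983707, Rational(1, 2))), -3329504), 636198) = Add(Add(-3329504, Mul(I, Pow(983707, Rational(1, 2)))), 636198) = Add(-2693306, Mul(I, Pow(983707, Rational(1, 2))))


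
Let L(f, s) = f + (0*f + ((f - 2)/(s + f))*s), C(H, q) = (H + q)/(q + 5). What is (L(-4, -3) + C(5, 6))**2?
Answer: 1521/49 ≈ 31.041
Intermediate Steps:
C(H, q) = (H + q)/(5 + q)
L(f, s) = f + s*(-2 + f)/(f + s) (L(f, s) = f + (0 + ((-2 + f)/(f + s))*s) = f + (0 + s*(-2 + f)/(f + s)) = f + s*(-2 + f)/(f + s))
(L(-4, -3) + C(5, 6))**2 = (((-4)**2 - 2*(-3) + 2*(-4)*(-3))/(-4 - 3) + (5 + 6)/(5 + 6))**2 = ((16 + 6 + 24)/(-7) + 11/11)**2 = (-1/7*46 + (1/11)*11)**2 = (-46/7 + 1)**2 = (-39/7)**2 = 1521/49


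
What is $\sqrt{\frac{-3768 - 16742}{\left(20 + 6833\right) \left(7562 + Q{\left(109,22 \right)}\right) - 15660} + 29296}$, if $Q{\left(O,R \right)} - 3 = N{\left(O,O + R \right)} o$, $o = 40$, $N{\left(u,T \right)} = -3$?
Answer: $\frac{3 \sqrt{338727166711474570}}{10200985} \approx 171.16$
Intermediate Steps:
$Q{\left(O,R \right)} = -117$ ($Q{\left(O,R \right)} = 3 - 120 = -117$)
$\sqrt{\frac{-3768 - 16742}{\left(20 + 6833\right) \left(7562 + Q{\left(109,22 \right)}\right) - 15660} + 29296} = \sqrt{\frac{-3768 - 16742}{\left(20 + 6833\right) \left(7562 - 117\right) - 15660} + 29296} = \sqrt{- \frac{20510}{6853 \cdot 7445 - 15660} + 29296} = \sqrt{- \frac{20510}{51020585 - 15660} + 29296} = \sqrt{- \frac{20510}{51004925} + 29296} = \sqrt{\left(-20510\right) \frac{1}{51004925} + 29296} = \sqrt{- \frac{4102}{10200985} + 29296} = \sqrt{\frac{298848052458}{10200985}} = \frac{3 \sqrt{338727166711474570}}{10200985}$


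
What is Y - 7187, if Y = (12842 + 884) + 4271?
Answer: 10810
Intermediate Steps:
Y = 17997 (Y = 13726 + 4271 = 17997)
Y - 7187 = 17997 - 7187 = 10810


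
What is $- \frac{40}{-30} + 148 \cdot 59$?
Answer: $\frac{26200}{3} \approx 8733.3$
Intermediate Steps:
$- \frac{40}{-30} + 148 \cdot 59 = \left(-40\right) \left(- \frac{1}{30}\right) + 8732 = \frac{4}{3} + 8732 = \frac{26200}{3}$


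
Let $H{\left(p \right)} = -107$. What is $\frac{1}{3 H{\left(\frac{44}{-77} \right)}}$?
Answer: $- \frac{1}{321} \approx -0.0031153$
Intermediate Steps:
$\frac{1}{3 H{\left(\frac{44}{-77} \right)}} = \frac{1}{3 \left(-107\right)} = \frac{1}{-321} = - \frac{1}{321}$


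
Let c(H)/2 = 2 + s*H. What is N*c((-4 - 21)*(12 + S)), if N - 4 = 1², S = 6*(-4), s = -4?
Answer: -11980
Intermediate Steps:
S = -24
c(H) = 4 - 8*H (c(H) = 2*(2 - 4*H) = 4 - 8*H)
N = 5 (N = 4 + 1² = 4 + 1 = 5)
N*c((-4 - 21)*(12 + S)) = 5*(4 - 8*(-4 - 21)*(12 - 24)) = 5*(4 - (-200)*(-12)) = 5*(4 - 8*300) = 5*(4 - 2400) = 5*(-2396) = -11980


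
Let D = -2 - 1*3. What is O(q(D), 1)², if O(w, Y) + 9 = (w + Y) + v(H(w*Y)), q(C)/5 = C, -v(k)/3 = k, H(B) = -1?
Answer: 900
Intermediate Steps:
v(k) = -3*k
D = -5 (D = -2 - 3 = -5)
q(C) = 5*C
O(w, Y) = -6 + Y + w (O(w, Y) = -9 + ((w + Y) - 3*(-1)) = -9 + ((Y + w) + 3) = -9 + (3 + Y + w) = -6 + Y + w)
O(q(D), 1)² = (-6 + 1 + 5*(-5))² = (-6 + 1 - 25)² = (-30)² = 900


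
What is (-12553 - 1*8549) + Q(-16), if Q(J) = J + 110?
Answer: -21008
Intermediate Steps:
Q(J) = 110 + J
(-12553 - 1*8549) + Q(-16) = (-12553 - 1*8549) + (110 - 16) = (-12553 - 8549) + 94 = -21102 + 94 = -21008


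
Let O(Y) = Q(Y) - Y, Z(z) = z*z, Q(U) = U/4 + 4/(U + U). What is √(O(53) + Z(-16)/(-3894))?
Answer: I*√1694285702439/206382 ≈ 6.307*I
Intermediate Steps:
Q(U) = 2/U + U/4 (Q(U) = U*(¼) + 4/((2*U)) = U/4 + 4*(1/(2*U)) = U/4 + 2/U = 2/U + U/4)
Z(z) = z²
O(Y) = 2/Y - 3*Y/4 (O(Y) = (2/Y + Y/4) - Y = 2/Y - 3*Y/4)
√(O(53) + Z(-16)/(-3894)) = √((2/53 - ¾*53) + (-16)²/(-3894)) = √((2*(1/53) - 159/4) + 256*(-1/3894)) = √((2/53 - 159/4) - 128/1947) = √(-8419/212 - 128/1947) = √(-16418929/412764) = I*√1694285702439/206382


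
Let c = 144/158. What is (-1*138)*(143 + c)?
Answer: -1568922/79 ≈ -19860.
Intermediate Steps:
c = 72/79 (c = 144*(1/158) = 72/79 ≈ 0.91139)
(-1*138)*(143 + c) = (-1*138)*(143 + 72/79) = -138*11369/79 = -1568922/79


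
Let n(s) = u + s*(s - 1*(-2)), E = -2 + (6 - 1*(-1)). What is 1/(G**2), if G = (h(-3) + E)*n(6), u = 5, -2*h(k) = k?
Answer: 4/474721 ≈ 8.4260e-6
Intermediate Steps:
h(k) = -k/2
E = 5 (E = -2 + (6 + 1) = -2 + 7 = 5)
n(s) = 5 + s*(2 + s) (n(s) = 5 + s*(s - 1*(-2)) = 5 + s*(s + 2) = 5 + s*(2 + s))
G = 689/2 (G = (-1/2*(-3) + 5)*(5 + 6**2 + 2*6) = (3/2 + 5)*(5 + 36 + 12) = (13/2)*53 = 689/2 ≈ 344.50)
1/(G**2) = 1/((689/2)**2) = 1/(474721/4) = 4/474721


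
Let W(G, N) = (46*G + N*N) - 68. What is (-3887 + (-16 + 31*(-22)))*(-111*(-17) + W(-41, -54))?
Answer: -13062665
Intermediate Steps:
W(G, N) = -68 + N² + 46*G (W(G, N) = (46*G + N²) - 68 = (N² + 46*G) - 68 = -68 + N² + 46*G)
(-3887 + (-16 + 31*(-22)))*(-111*(-17) + W(-41, -54)) = (-3887 + (-16 + 31*(-22)))*(-111*(-17) + (-68 + (-54)² + 46*(-41))) = (-3887 + (-16 - 682))*(1887 + (-68 + 2916 - 1886)) = (-3887 - 698)*(1887 + 962) = -4585*2849 = -13062665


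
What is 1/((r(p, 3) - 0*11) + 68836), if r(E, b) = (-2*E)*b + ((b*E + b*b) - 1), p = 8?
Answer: 1/68820 ≈ 1.4531e-5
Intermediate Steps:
r(E, b) = -1 + b**2 - E*b (r(E, b) = -2*E*b + ((E*b + b**2) - 1) = -2*E*b + ((b**2 + E*b) - 1) = -2*E*b + (-1 + b**2 + E*b) = -1 + b**2 - E*b)
1/((r(p, 3) - 0*11) + 68836) = 1/(((-1 + 3**2 - 1*8*3) - 0*11) + 68836) = 1/(((-1 + 9 - 24) - 107*0) + 68836) = 1/((-16 + 0) + 68836) = 1/(-16 + 68836) = 1/68820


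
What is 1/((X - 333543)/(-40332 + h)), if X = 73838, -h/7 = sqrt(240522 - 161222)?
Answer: 40332/259705 + 14*sqrt(793)/51941 ≈ 0.16289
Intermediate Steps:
h = -70*sqrt(793) (h = -7*sqrt(240522 - 161222) = -70*sqrt(793) ≈ -1971.2)
1/((X - 333543)/(-40332 + h)) = 1/((73838 - 333543)/(-40332 - 70*sqrt(793))) = 1/(-259705/(-40332 - 70*sqrt(793))) = 40332/259705 + 14*sqrt(793)/51941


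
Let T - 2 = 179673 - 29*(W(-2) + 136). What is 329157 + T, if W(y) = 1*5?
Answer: 504743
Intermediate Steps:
W(y) = 5
T = 175586 (T = 2 + (179673 - 29*(5 + 136)) = 2 + (179673 - 29*141) = 2 + (179673 - 4089) = 2 + 175584 = 175586)
329157 + T = 329157 + 175586 = 504743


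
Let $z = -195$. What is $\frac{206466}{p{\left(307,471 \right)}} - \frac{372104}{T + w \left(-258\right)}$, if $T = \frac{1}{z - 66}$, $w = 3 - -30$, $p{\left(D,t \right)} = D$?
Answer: $\frac{488615031438}{682201585} \approx 716.23$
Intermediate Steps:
$w = 33$ ($w = 3 + 30 = 33$)
$T = - \frac{1}{261}$ ($T = \frac{1}{-195 - 66} = \frac{1}{-261} = - \frac{1}{261} \approx -0.0038314$)
$\frac{206466}{p{\left(307,471 \right)}} - \frac{372104}{T + w \left(-258\right)} = \frac{206466}{307} - \frac{372104}{- \frac{1}{261} + 33 \left(-258\right)} = 206466 \cdot \frac{1}{307} - \frac{372104}{- \frac{1}{261} - 8514} = \frac{206466}{307} - \frac{372104}{- \frac{2222155}{261}} = \frac{206466}{307} - - \frac{97119144}{2222155} = \frac{206466}{307} + \frac{97119144}{2222155} = \frac{488615031438}{682201585}$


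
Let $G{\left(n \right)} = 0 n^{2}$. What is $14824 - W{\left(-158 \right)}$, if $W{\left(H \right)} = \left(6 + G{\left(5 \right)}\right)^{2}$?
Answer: $14788$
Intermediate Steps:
$G{\left(n \right)} = 0$
$W{\left(H \right)} = 36$ ($W{\left(H \right)} = \left(6 + 0\right)^{2} = 6^{2} = 36$)
$14824 - W{\left(-158 \right)} = 14824 - 36 = 14788$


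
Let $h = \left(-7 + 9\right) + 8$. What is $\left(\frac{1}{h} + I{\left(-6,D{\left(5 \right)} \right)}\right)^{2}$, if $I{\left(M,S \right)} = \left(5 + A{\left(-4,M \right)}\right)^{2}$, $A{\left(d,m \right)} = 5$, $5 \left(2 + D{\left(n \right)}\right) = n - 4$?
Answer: $\frac{1002001}{100} \approx 10020.0$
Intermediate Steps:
$D{\left(n \right)} = - \frac{14}{5} + \frac{n}{5}$ ($D{\left(n \right)} = -2 + \frac{n - 4}{5} = -2 + \frac{-4 + n}{5} = -2 + \left(- \frac{4}{5} + \frac{n}{5}\right) = - \frac{14}{5} + \frac{n}{5}$)
$h = 10$ ($h = 2 + 8 = 10$)
$I{\left(M,S \right)} = 100$ ($I{\left(M,S \right)} = \left(5 + 5\right)^{2} = 10^{2} = 100$)
$\left(\frac{1}{h} + I{\left(-6,D{\left(5 \right)} \right)}\right)^{2} = \left(\frac{1}{10} + 100\right)^{2} = \left(\frac{1001}{10}\right)^{2} = \frac{1002001}{100}$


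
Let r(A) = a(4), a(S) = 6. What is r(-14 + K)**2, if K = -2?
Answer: 36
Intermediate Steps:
r(A) = 6
r(-14 + K)**2 = 6**2 = 36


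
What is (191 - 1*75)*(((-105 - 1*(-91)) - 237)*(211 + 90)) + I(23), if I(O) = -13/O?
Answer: -201570081/23 ≈ -8.7639e+6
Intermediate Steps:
(191 - 1*75)*(((-105 - 1*(-91)) - 237)*(211 + 90)) + I(23) = (191 - 1*75)*(((-105 - 1*(-91)) - 237)*(211 + 90)) - 13/23 = (191 - 75)*(((-105 + 91) - 237)*301) - 13*1/23 = 116*((-14 - 237)*301) - 13/23 = 116*(-251*301) - 13/23 = 116*(-75551) - 13/23 = -8763916 - 13/23 = -201570081/23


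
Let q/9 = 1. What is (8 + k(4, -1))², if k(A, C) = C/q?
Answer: 5041/81 ≈ 62.235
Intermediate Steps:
q = 9 (q = 9*1 = 9)
k(A, C) = C/9
(8 + k(4, -1))² = (8 + (⅑)*(-1))² = (8 - ⅑)² = (71/9)² = 5041/81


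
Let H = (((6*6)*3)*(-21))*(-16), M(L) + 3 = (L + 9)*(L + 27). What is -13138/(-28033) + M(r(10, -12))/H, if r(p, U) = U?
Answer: 9904295/21192948 ≈ 0.46734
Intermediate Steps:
M(L) = -3 + (9 + L)*(27 + L) (M(L) = -3 + (L + 9)*(L + 27) = -3 + (9 + L)*(27 + L))
H = 36288 (H = ((36*3)*(-21))*(-16) = (108*(-21))*(-16) = -2268*(-16) = 36288)
-13138/(-28033) + M(r(10, -12))/H = -13138/(-28033) + (240 + (-12)² + 36*(-12))/36288 = -13138*(-1/28033) + (240 + 144 - 432)*(1/36288) = 13138/28033 - 48*1/36288 = 13138/28033 - 1/756 = 9904295/21192948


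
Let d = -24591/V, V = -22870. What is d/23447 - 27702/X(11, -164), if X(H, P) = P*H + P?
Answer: 1237897659489/87942193960 ≈ 14.076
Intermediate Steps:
X(H, P) = P + H*P (X(H, P) = H*P + P = P + H*P)
d = 24591/22870 (d = -24591/(-22870) = -24591*(-1/22870) = 24591/22870 ≈ 1.0753)
d/23447 - 27702/X(11, -164) = (24591/22870)/23447 - 27702*(-1/(164*(1 + 11))) = (24591/22870)*(1/23447) - 27702/((-164*12)) = 24591/536232890 - 27702/(-1968) = 24591/536232890 - 27702*(-1/1968) = 24591/536232890 + 4617/328 = 1237897659489/87942193960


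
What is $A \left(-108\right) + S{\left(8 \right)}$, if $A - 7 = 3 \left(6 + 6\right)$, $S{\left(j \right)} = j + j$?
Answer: $-4628$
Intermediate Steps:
$S{\left(j \right)} = 2 j$
$A = 43$ ($A = 7 + 3 \left(6 + 6\right) = 7 + 3 \cdot 12 = 7 + 36 = 43$)
$A \left(-108\right) + S{\left(8 \right)} = 43 \left(-108\right) + 2 \cdot 8 = -4644 + 16 = -4628$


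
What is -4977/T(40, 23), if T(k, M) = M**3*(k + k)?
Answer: -4977/973360 ≈ -0.0051132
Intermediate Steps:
T(k, M) = 2*k*M**3 (T(k, M) = M**3*(2*k) = 2*k*M**3)
-4977/T(40, 23) = -4977/(2*40*23**3) = -4977/(2*40*12167) = -4977/973360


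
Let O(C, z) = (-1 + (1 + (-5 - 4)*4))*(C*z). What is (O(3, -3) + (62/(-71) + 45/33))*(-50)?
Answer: -12671350/781 ≈ -16225.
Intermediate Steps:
O(C, z) = -36*C*z (O(C, z) = (-1 + (1 - 9*4))*(C*z) = (-1 + (1 - 36))*(C*z) = (-1 - 35)*(C*z) = -36*C*z)
(O(3, -3) + (62/(-71) + 45/33))*(-50) = (-36*3*(-3) + (62/(-71) + 45/33))*(-50) = (324 + (62*(-1/71) + 45*(1/33)))*(-50) = (324 + (-62/71 + 15/11))*(-50) = (324 + 383/781)*(-50) = (253427/781)*(-50) = -12671350/781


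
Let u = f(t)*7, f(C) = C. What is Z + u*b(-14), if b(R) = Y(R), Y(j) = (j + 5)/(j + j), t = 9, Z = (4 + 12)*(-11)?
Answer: -623/4 ≈ -155.75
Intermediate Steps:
Z = -176 (Z = 16*(-11) = -176)
u = 63 (u = 9*7 = 63)
Y(j) = (5 + j)/(2*j) (Y(j) = (5 + j)/((2*j)) = (5 + j)*(1/(2*j)) = (5 + j)/(2*j))
b(R) = (5 + R)/(2*R)
Z + u*b(-14) = -176 + 63*((1/2)*(5 - 14)/(-14)) = -176 + 63*((1/2)*(-1/14)*(-9)) = -176 + 63*(9/28) = -176 + 81/4 = -623/4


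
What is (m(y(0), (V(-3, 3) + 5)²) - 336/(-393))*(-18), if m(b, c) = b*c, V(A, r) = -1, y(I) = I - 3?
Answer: 111168/131 ≈ 848.61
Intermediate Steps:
y(I) = -3 + I
(m(y(0), (V(-3, 3) + 5)²) - 336/(-393))*(-18) = ((-3 + 0)*(-1 + 5)² - 336/(-393))*(-18) = (-3*4² - 336*(-1/393))*(-18) = (-3*16 + 112/131)*(-18) = (-48 + 112/131)*(-18) = -6176/131*(-18) = 111168/131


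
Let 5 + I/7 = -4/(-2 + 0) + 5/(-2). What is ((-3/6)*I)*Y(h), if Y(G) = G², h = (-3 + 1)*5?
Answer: 1925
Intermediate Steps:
I = -77/2 (I = -35 + 7*(-4/(-2 + 0) + 5/(-2)) = -35 + 7*(-4/(-2) + 5*(-½)) = -35 + 7*(-4*(-½) - 5/2) = -35 + 7*(2 - 5/2) = -35 + 7*(-½) = -35 - 7/2 = -77/2 ≈ -38.500)
h = -10 (h = -2*5 = -10)
((-3/6)*I)*Y(h) = ((-3/6)*(-77/2))*(-10)² = (((⅙)*(-3))*(-77/2))*100 = -½*(-77/2)*100 = (77/4)*100 = 1925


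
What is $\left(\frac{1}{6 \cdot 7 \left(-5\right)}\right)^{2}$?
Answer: $\frac{1}{44100} \approx 2.2676 \cdot 10^{-5}$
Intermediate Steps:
$\left(\frac{1}{6 \cdot 7 \left(-5\right)}\right)^{2} = \left(\frac{1}{42 \left(-5\right)}\right)^{2} = \left(\frac{1}{-210}\right)^{2} = \left(- \frac{1}{210}\right)^{2} = \frac{1}{44100}$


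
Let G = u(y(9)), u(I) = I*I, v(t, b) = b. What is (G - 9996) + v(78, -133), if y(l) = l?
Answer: -10048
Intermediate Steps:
u(I) = I**2
G = 81 (G = 9**2 = 81)
(G - 9996) + v(78, -133) = (81 - 9996) - 133 = -9915 - 133 = -10048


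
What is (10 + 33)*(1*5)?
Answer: 215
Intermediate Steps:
(10 + 33)*(1*5) = 43*5 = 215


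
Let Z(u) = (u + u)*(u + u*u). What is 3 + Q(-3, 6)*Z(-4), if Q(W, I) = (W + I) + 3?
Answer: -573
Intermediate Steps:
Z(u) = 2*u*(u + u**2) (Z(u) = (2*u)*(u + u**2) = 2*u*(u + u**2))
Q(W, I) = 3 + I + W (Q(W, I) = (I + W) + 3 = 3 + I + W)
3 + Q(-3, 6)*Z(-4) = 3 + (3 + 6 - 3)*(2*(-4)**2*(1 - 4)) = 3 + 6*(2*16*(-3)) = 3 + 6*(-96) = 3 - 576 = -573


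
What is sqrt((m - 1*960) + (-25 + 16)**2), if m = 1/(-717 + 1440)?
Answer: 2*I*sqrt(114869517)/723 ≈ 29.648*I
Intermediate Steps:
m = 1/723 ≈ 0.0013831
sqrt((m - 1*960) + (-25 + 16)**2) = sqrt((1/723 - 1*960) + (-25 + 16)**2) = sqrt((1/723 - 960) + (-9)**2) = sqrt(-694079/723 + 81) = sqrt(-635516/723) = 2*I*sqrt(114869517)/723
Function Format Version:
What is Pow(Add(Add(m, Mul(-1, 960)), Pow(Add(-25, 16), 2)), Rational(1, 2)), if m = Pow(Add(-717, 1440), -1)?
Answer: Mul(Rational(2, 723), I, Pow(114869517, Rational(1, 2))) ≈ Mul(29.648, I)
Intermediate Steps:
m = Rational(1, 723) (m = Pow(723, -1) = Rational(1, 723) ≈ 0.0013831)
Pow(Add(Add(m, Mul(-1, 960)), Pow(Add(-25, 16), 2)), Rational(1, 2)) = Pow(Add(Add(Rational(1, 723), Mul(-1, 960)), Pow(Add(-25, 16), 2)), Rational(1, 2)) = Pow(Add(Add(Rational(1, 723), -960), Pow(-9, 2)), Rational(1, 2)) = Pow(Add(Rational(-694079, 723), 81), Rational(1, 2)) = Pow(Rational(-635516, 723), Rational(1, 2)) = Mul(Rational(2, 723), I, Pow(114869517, Rational(1, 2)))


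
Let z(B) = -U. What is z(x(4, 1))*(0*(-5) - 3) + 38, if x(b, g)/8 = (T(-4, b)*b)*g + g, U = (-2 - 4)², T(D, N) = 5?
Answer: 146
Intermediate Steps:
U = 36 (U = (-6)² = 36)
x(b, g) = 8*g + 40*b*g (x(b, g) = 8*((5*b)*g + g) = 8*(5*b*g + g) = 8*(g + 5*b*g) = 8*g + 40*b*g)
z(B) = -36 (z(B) = -1*36 = -36)
z(x(4, 1))*(0*(-5) - 3) + 38 = -36*(0*(-5) - 3) + 38 = -36*(0 - 3) + 38 = -36*(-3) + 38 = 108 + 38 = 146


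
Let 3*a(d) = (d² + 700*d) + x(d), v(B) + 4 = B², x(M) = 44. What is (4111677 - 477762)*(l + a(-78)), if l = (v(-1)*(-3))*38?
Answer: -57471577030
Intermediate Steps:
v(B) = -4 + B²
a(d) = 44/3 + d²/3 + 700*d/3 (a(d) = ((d² + 700*d) + 44)/3 = (44 + d² + 700*d)/3 = 44/3 + d²/3 + 700*d/3)
l = 342 (l = ((-4 + (-1)²)*(-3))*38 = ((-4 + 1)*(-3))*38 = -3*(-3)*38 = 9*38 = 342)
(4111677 - 477762)*(l + a(-78)) = (4111677 - 477762)*(342 + (44/3 + (⅓)*(-78)² + (700/3)*(-78))) = 3633915*(342 + (44/3 + (⅓)*6084 - 18200)) = 3633915*(342 + (44/3 + 2028 - 18200)) = 3633915*(342 - 48472/3) = 3633915*(-47446/3) = -57471577030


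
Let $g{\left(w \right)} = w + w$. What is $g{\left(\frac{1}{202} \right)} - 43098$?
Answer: $- \frac{4352897}{101} \approx -43098.0$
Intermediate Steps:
$g{\left(w \right)} = 2 w$
$g{\left(\frac{1}{202} \right)} - 43098 = \frac{2}{202} - 43098 = 2 \cdot \frac{1}{202} - 43098 = \frac{1}{101} - 43098 = - \frac{4352897}{101}$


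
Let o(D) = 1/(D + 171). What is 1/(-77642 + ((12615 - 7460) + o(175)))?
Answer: -346/25080501 ≈ -1.3796e-5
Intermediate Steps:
o(D) = 1/(171 + D)
1/(-77642 + ((12615 - 7460) + o(175))) = 1/(-77642 + ((12615 - 7460) + 1/(171 + 175))) = 1/(-77642 + (5155 + 1/346)) = 1/(-77642 + 1783631/346) = 1/(-25080501/346) = -346/25080501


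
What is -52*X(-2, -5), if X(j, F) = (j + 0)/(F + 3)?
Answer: -52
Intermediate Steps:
X(j, F) = j/(3 + F)
-52*X(-2, -5) = -(-104)/(3 - 5) = -(-104)/(-2) = -(-104)*(-1)/2 = -52*1 = -52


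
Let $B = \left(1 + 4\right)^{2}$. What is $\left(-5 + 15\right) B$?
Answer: $250$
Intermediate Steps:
$B = 25$ ($B = 5^{2} = 25$)
$\left(-5 + 15\right) B = \left(-5 + 15\right) 25 = 10 \cdot 25 = 250$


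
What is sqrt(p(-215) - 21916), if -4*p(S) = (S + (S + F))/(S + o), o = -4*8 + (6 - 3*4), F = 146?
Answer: 3*I*sqrt(155871023)/253 ≈ 148.04*I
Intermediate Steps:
o = -38 (o = -32 + (6 - 12) = -32 - 6 = -38)
p(S) = -(146 + 2*S)/(4*(-38 + S)) (p(S) = -(S + (S + 146))/(4*(S - 38)) = -(S + (146 + S))/(4*(-38 + S)) = -(146 + 2*S)/(4*(-38 + S)))
sqrt(p(-215) - 21916) = sqrt((-73 - 1*(-215))/(2*(-38 - 215)) - 21916) = sqrt((1/2)*(-73 + 215)/(-253) - 21916) = sqrt((1/2)*(-1/253)*142 - 21916) = sqrt(-71/253 - 21916) = sqrt(-5544819/253) = 3*I*sqrt(155871023)/253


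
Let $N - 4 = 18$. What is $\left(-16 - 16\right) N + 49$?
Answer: $-655$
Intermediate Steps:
$N = 22$ ($N = 4 + 18 = 22$)
$\left(-16 - 16\right) N + 49 = \left(-16 - 16\right) 22 + 49 = \left(-32\right) 22 + 49 = -704 + 49 = -655$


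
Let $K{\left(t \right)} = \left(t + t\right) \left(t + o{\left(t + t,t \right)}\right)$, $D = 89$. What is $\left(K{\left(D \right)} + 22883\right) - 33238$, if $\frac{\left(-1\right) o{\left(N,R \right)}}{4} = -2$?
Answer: $6911$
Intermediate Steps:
$o{\left(N,R \right)} = 8$ ($o{\left(N,R \right)} = \left(-4\right) \left(-2\right) = 8$)
$K{\left(t \right)} = 2 t \left(8 + t\right)$ ($K{\left(t \right)} = \left(t + t\right) \left(t + 8\right) = 2 t \left(8 + t\right)$)
$\left(K{\left(D \right)} + 22883\right) - 33238 = \left(2 \cdot 89 \left(8 + 89\right) + 22883\right) - 33238 = \left(2 \cdot 89 \cdot 97 + 22883\right) - 33238 = \left(17266 + 22883\right) - 33238 = 40149 - 33238 = 6911$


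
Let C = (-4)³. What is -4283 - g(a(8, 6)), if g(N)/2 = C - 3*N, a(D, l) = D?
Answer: -4107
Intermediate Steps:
C = -64
g(N) = -128 - 6*N (g(N) = 2*(-64 - 3*N) = -128 - 6*N)
-4283 - g(a(8, 6)) = -4283 - (-128 - 6*8) = -4283 - (-128 - 48) = -4283 - 1*(-176) = -4283 + 176 = -4107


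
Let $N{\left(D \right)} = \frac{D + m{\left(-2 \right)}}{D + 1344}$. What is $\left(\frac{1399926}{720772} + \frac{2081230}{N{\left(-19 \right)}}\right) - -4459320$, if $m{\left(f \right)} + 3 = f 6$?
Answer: $- \frac{469585265184539}{6126562} \approx -7.6647 \cdot 10^{7}$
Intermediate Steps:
$m{\left(f \right)} = -3 + 6 f$ ($m{\left(f \right)} = -3 + f 6 = -3 + 6 f$)
$N{\left(D \right)} = \frac{-15 + D}{1344 + D}$ ($N{\left(D \right)} = \frac{D + \left(-3 + 6 \left(-2\right)\right)}{D + 1344} = \frac{D - 15}{1344 + D} = \frac{-15 + D}{1344 + D}$)
$\left(\frac{1399926}{720772} + \frac{2081230}{N{\left(-19 \right)}}\right) - -4459320 = \left(\frac{1399926}{720772} + \frac{2081230}{\frac{1}{1344 - 19} \left(-15 - 19\right)}\right) - -4459320 = \left(1399926 \cdot \frac{1}{720772} + \frac{2081230}{\frac{1}{1325} \left(-34\right)}\right) + 4459320 = \left(\frac{699963}{360386} + \frac{2081230}{\frac{1}{1325} \left(-34\right)}\right) + 4459320 = \left(\frac{699963}{360386} + \frac{2081230}{- \frac{34}{1325}}\right) + 4459320 = \left(\frac{699963}{360386} + 2081230 \left(- \frac{1325}{34}\right)\right) + 4459320 = \left(\frac{699963}{360386} - \frac{1378814875}{17}\right) + 4459320 = - \frac{496905565642379}{6126562} + 4459320 = - \frac{469585265184539}{6126562}$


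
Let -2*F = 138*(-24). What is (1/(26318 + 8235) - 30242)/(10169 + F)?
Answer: -41798073/16343569 ≈ -2.5575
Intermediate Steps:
F = 1656 (F = -69*(-24) = -½*(-3312) = 1656)
(1/(26318 + 8235) - 30242)/(10169 + F) = (1/(26318 + 8235) - 30242)/(10169 + 1656) = (1/34553 - 30242)/11825 = (1/34553 - 30242)*(1/11825) = -1044951825/34553*1/11825 = -41798073/16343569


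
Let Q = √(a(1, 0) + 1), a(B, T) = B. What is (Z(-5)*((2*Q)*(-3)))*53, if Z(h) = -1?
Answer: 318*√2 ≈ 449.72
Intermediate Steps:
Q = √2 (Q = √(1 + 1) = √2 ≈ 1.4142)
(Z(-5)*((2*Q)*(-3)))*53 = -2*√2*(-3)*53 = -(-6)*√2*53 = (6*√2)*53 = 318*√2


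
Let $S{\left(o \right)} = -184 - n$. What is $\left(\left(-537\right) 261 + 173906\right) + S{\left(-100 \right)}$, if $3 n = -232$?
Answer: $\frac{100927}{3} \approx 33642.0$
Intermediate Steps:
$n = - \frac{232}{3}$ ($n = \frac{1}{3} \left(-232\right) = - \frac{232}{3} \approx -77.333$)
$S{\left(o \right)} = - \frac{320}{3}$ ($S{\left(o \right)} = -184 - - \frac{232}{3} = -184 + \frac{232}{3} = - \frac{320}{3}$)
$\left(\left(-537\right) 261 + 173906\right) + S{\left(-100 \right)} = \left(\left(-537\right) 261 + 173906\right) - \frac{320}{3} = \left(-140157 + 173906\right) - \frac{320}{3} = 33749 - \frac{320}{3} = \frac{100927}{3}$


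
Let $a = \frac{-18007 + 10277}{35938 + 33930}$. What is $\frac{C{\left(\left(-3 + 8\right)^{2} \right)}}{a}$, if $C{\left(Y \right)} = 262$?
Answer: $- \frac{9152708}{3865} \approx -2368.1$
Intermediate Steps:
$a = - \frac{3865}{34934}$ ($a = - \frac{7730}{69868} = \left(-7730\right) \frac{1}{69868} = - \frac{3865}{34934} \approx -0.11064$)
$\frac{C{\left(\left(-3 + 8\right)^{2} \right)}}{a} = \frac{262}{- \frac{3865}{34934}} = 262 \left(- \frac{34934}{3865}\right) = - \frac{9152708}{3865}$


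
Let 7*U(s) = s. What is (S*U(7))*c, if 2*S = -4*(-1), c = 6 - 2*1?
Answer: 8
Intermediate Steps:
c = 4 (c = 6 - 2 = 4)
U(s) = s/7
S = 2 (S = (-4*(-1))/2 = (½)*4 = 2)
(S*U(7))*c = (2*((⅐)*7))*4 = (2*1)*4 = 2*4 = 8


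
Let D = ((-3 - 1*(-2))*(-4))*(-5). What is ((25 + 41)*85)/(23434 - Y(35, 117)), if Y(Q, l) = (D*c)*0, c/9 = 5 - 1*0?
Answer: 2805/11717 ≈ 0.23940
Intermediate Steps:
c = 45 (c = 9*(5 - 1*0) = 9*(5 + 0) = 9*5 = 45)
D = -20 (D = ((-3 + 2)*(-4))*(-5) = -1*(-4)*(-5) = 4*(-5) = -20)
Y(Q, l) = 0 (Y(Q, l) = -20*45*0 = -900*0 = 0)
((25 + 41)*85)/(23434 - Y(35, 117)) = ((25 + 41)*85)/(23434 - 1*0) = (66*85)/(23434 + 0) = 5610/23434 = 5610*(1/23434) = 2805/11717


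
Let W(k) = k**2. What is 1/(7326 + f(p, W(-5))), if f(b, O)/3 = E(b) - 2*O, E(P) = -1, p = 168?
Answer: 1/7173 ≈ 0.00013941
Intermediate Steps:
f(b, O) = -3 - 6*O (f(b, O) = 3*(-1 - 2*O) = -3 - 6*O)
1/(7326 + f(p, W(-5))) = 1/(7326 + (-3 - 6*(-5)**2)) = 1/(7326 + (-3 - 6*25)) = 1/(7326 + (-3 - 150)) = 1/(7326 - 153) = 1/7173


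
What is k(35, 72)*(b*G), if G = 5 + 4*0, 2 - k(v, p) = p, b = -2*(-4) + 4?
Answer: -4200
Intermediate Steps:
b = 12 (b = 8 + 4 = 12)
k(v, p) = 2 - p
G = 5 (G = 5 + 0 = 5)
k(35, 72)*(b*G) = (2 - 1*72)*(12*5) = (2 - 72)*60 = -70*60 = -4200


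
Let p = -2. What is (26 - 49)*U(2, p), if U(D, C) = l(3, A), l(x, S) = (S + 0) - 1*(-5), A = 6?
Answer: -253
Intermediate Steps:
l(x, S) = 5 + S (l(x, S) = S + 5 = 5 + S)
U(D, C) = 11 (U(D, C) = 5 + 6 = 11)
(26 - 49)*U(2, p) = (26 - 49)*11 = -23*11 = -253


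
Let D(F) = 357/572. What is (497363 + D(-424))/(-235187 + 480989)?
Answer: 284491993/140598744 ≈ 2.0234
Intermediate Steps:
D(F) = 357/572 (D(F) = 357*(1/572) = 357/572)
(497363 + D(-424))/(-235187 + 480989) = (497363 + 357/572)/(-235187 + 480989) = (284491993/572)/245802 = (284491993/572)*(1/245802) = 284491993/140598744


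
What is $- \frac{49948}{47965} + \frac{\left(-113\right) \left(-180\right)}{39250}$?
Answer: $- \frac{19697018}{37652525} \approx -0.52313$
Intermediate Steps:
$- \frac{49948}{47965} + \frac{\left(-113\right) \left(-180\right)}{39250} = \left(-49948\right) \frac{1}{47965} + 20340 \cdot \frac{1}{39250} = - \frac{49948}{47965} + \frac{2034}{3925} = - \frac{19697018}{37652525}$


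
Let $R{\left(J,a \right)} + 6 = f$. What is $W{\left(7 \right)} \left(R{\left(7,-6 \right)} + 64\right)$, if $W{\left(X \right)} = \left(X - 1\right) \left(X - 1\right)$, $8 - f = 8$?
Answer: $2088$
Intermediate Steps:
$f = 0$ ($f = 8 - 8 = 0$)
$R{\left(J,a \right)} = -6$ ($R{\left(J,a \right)} = -6 + 0 = -6$)
$W{\left(X \right)} = \left(-1 + X\right)^{2}$ ($W{\left(X \right)} = \left(-1 + X\right) \left(-1 + X\right) = \left(-1 + X\right)^{2}$)
$W{\left(7 \right)} \left(R{\left(7,-6 \right)} + 64\right) = \left(-1 + 7\right)^{2} \left(-6 + 64\right) = 6^{2} \cdot 58 = 36 \cdot 58 = 2088$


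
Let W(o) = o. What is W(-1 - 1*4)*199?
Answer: -995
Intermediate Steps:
W(-1 - 1*4)*199 = (-1 - 1*4)*199 = (-1 - 4)*199 = -5*199 = -995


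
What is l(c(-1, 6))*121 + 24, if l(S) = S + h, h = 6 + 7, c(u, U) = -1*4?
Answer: 1113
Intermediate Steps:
c(u, U) = -4
h = 13
l(S) = 13 + S (l(S) = S + 13 = 13 + S)
l(c(-1, 6))*121 + 24 = (13 - 4)*121 + 24 = 9*121 + 24 = 1089 + 24 = 1113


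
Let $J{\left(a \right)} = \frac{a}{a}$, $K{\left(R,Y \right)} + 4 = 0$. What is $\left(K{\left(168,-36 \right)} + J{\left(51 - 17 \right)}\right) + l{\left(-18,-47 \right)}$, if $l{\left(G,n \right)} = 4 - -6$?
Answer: $7$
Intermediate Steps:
$K{\left(R,Y \right)} = -4$ ($K{\left(R,Y \right)} = -4 + 0 = -4$)
$l{\left(G,n \right)} = 10$ ($l{\left(G,n \right)} = 4 + 6 = 10$)
$J{\left(a \right)} = 1$
$\left(K{\left(168,-36 \right)} + J{\left(51 - 17 \right)}\right) + l{\left(-18,-47 \right)} = \left(-4 + 1\right) + 10 = -3 + 10 = 7$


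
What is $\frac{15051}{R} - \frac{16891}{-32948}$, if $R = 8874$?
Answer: $\frac{3711443}{1680348} \approx 2.2087$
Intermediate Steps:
$\frac{15051}{R} - \frac{16891}{-32948} = \frac{15051}{8874} - \frac{16891}{-32948} = 15051 \cdot \frac{1}{8874} - - \frac{16891}{32948} = \frac{173}{102} + \frac{16891}{32948} = \frac{3711443}{1680348}$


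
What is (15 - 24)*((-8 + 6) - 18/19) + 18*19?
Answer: 7002/19 ≈ 368.53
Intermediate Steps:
(15 - 24)*((-8 + 6) - 18/19) + 18*19 = -9*(-2 - 18*1/19) + 342 = -9*(-2 - 18/19) + 342 = -9*(-56/19) + 342 = 504/19 + 342 = 7002/19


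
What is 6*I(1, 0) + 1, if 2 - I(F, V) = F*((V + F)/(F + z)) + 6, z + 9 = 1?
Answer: -155/7 ≈ -22.143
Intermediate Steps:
z = -8 (z = -9 + 1 = -8)
I(F, V) = -4 - F*(F + V)/(-8 + F) (I(F, V) = 2 - (F*((V + F)/(F - 8)) + 6) = 2 - (F*((F + V)/(-8 + F)) + 6) = 2 - (F*(F + V)/(-8 + F) + 6) = 2 - (6 + F*(F + V)/(-8 + F)) = 2 + (-6 - F*(F + V)/(-8 + F)) = -4 - F*(F + V)/(-8 + F))
6*I(1, 0) + 1 = 6*((32 - 1*1² - 4*1 - 1*1*0)/(-8 + 1)) + 1 = 6*((32 - 1*1 - 4 + 0)/(-7)) + 1 = 6*(-(32 - 1 - 4 + 0)/7) + 1 = 6*(-⅐*27) + 1 = 6*(-27/7) + 1 = -162/7 + 1 = -155/7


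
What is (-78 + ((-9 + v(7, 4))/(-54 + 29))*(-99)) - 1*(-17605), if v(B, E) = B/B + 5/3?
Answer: 437548/25 ≈ 17502.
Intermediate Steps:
v(B, E) = 8/3 (v(B, E) = 1 + 5*(⅓) = 1 + 5/3 = 8/3)
(-78 + ((-9 + v(7, 4))/(-54 + 29))*(-99)) - 1*(-17605) = (-78 + ((-9 + 8/3)/(-54 + 29))*(-99)) - 1*(-17605) = (-78 - 19/3/(-25)*(-99)) + 17605 = (-78 - 19/3*(-1/25)*(-99)) + 17605 = (-78 + (19/75)*(-99)) + 17605 = (-78 - 627/25) + 17605 = -2577/25 + 17605 = 437548/25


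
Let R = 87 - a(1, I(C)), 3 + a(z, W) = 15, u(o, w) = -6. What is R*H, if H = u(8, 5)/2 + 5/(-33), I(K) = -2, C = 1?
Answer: -2600/11 ≈ -236.36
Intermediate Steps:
a(z, W) = 12 (a(z, W) = -3 + 15 = 12)
H = -104/33 (H = -6/2 + 5/(-33) = -6*1/2 + 5*(-1/33) = -3 - 5/33 = -104/33 ≈ -3.1515)
R = 75 (R = 87 - 1*12 = 87 - 12 = 75)
R*H = 75*(-104/33) = -2600/11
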